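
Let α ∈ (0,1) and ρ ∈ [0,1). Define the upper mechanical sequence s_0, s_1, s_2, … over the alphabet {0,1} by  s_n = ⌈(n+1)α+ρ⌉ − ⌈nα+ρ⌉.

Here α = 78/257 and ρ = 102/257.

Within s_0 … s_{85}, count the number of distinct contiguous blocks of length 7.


t_n = ⌈(n·78+102)/257⌉ for n = 0 … 86:
  n=0…9: ⌈102/257⌉=1 ⌈180/257⌉=1 ⌈258/257⌉=2 ⌈336/257⌉=2 ⌈414/257⌉=2 ⌈492/257⌉=2 ⌈570/257⌉=3 ⌈648/257⌉=3 ⌈726/257⌉=3 ⌈804/257⌉=4
  n=10…19: ⌈882/257⌉=4 ⌈960/257⌉=4 ⌈1038/257⌉=5 ⌈1116/257⌉=5 ⌈1194/257⌉=5 ⌈1272/257⌉=5 ⌈1350/257⌉=6 ⌈1428/257⌉=6 ⌈1506/257⌉=6 ⌈1584/257⌉=7
  n=20…29: ⌈1662/257⌉=7 ⌈1740/257⌉=7 ⌈1818/257⌉=8 ⌈1896/257⌉=8 ⌈1974/257⌉=8 ⌈2052/257⌉=8 ⌈2130/257⌉=9 ⌈2208/257⌉=9 ⌈2286/257⌉=9 ⌈2364/257⌉=10
  n=30…39: ⌈2442/257⌉=10 ⌈2520/257⌉=10 ⌈2598/257⌉=11 ⌈2676/257⌉=11 ⌈2754/257⌉=11 ⌈2832/257⌉=12 ⌈2910/257⌉=12 ⌈2988/257⌉=12 ⌈3066/257⌉=12 ⌈3144/257⌉=13
  n=40…49: ⌈3222/257⌉=13 ⌈3300/257⌉=13 ⌈3378/257⌉=14 ⌈3456/257⌉=14 ⌈3534/257⌉=14 ⌈3612/257⌉=15 ⌈3690/257⌉=15 ⌈3768/257⌉=15 ⌈3846/257⌉=15 ⌈3924/257⌉=16
  n=50…59: ⌈4002/257⌉=16 ⌈4080/257⌉=16 ⌈4158/257⌉=17 ⌈4236/257⌉=17 ⌈4314/257⌉=17 ⌈4392/257⌉=18 ⌈4470/257⌉=18 ⌈4548/257⌉=18 ⌈4626/257⌉=18 ⌈4704/257⌉=19
  n=60…69: ⌈4782/257⌉=19 ⌈4860/257⌉=19 ⌈4938/257⌉=20 ⌈5016/257⌉=20 ⌈5094/257⌉=20 ⌈5172/257⌉=21 ⌈5250/257⌉=21 ⌈5328/257⌉=21 ⌈5406/257⌉=22 ⌈5484/257⌉=22
  n=70…79: ⌈5562/257⌉=22 ⌈5640/257⌉=22 ⌈5718/257⌉=23 ⌈5796/257⌉=23 ⌈5874/257⌉=23 ⌈5952/257⌉=24 ⌈6030/257⌉=24 ⌈6108/257⌉=24 ⌈6186/257⌉=25 ⌈6264/257⌉=25
  n=80…86: ⌈6342/257⌉=25 ⌈6420/257⌉=25 ⌈6498/257⌉=26 ⌈6576/257⌉=26 ⌈6654/257⌉=26 ⌈6732/257⌉=27 ⌈6810/257⌉=27
s_n = t_(n+1) − t_n for n = 0 … 85 gives
prefix = 01000100100100010010010001001001001000100100100010010010001001001001000100100100010010
slide a length-7 window over [0..6] … [79..85] (80 windows); first occurrence of each distinct factor:
  [  0..  6] 0100010
  [  1..  7] 1000100
  [  2..  8] 0001001
  [  3..  9] 0010010
  [  4.. 10] 0100100
  [  5.. 11] 1001001
  [  8.. 14] 1001000
  [  9.. 15] 0010001
  (the other 72 windows repeat one of these)
distinct factors: {0001001, 0010001, 0010010, 0100010, 0100100, 1000100, 1001000, 1001001}
count = 8  (Sturmian bound for length 7 is 8)

8


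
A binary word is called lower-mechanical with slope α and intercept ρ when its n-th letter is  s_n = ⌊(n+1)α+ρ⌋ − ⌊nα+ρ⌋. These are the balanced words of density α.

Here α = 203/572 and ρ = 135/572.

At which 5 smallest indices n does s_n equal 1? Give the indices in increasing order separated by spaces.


n=0: ⌊338/572⌋−⌊135/572⌋ = 0−0 = 0
n=1: ⌊541/572⌋−⌊338/572⌋ = 0−0 = 0
n=2: ⌊744/572⌋−⌊541/572⌋ = 1−0 = 1  ← one
n=3: ⌊947/572⌋−⌊744/572⌋ = 1−1 = 0
n=4: ⌊1150/572⌋−⌊947/572⌋ = 2−1 = 1  ← one
n=5: ⌊1353/572⌋−⌊1150/572⌋ = 2−2 = 0
n=6: ⌊1556/572⌋−⌊1353/572⌋ = 2−2 = 0
n=7: ⌊1759/572⌋−⌊1556/572⌋ = 3−2 = 1  ← one
n=8: ⌊1962/572⌋−⌊1759/572⌋ = 3−3 = 0
n=9: ⌊2165/572⌋−⌊1962/572⌋ = 3−3 = 0
n=10: ⌊2368/572⌋−⌊2165/572⌋ = 4−3 = 1  ← one
n=11: ⌊2571/572⌋−⌊2368/572⌋ = 4−4 = 0
n=12: ⌊2774/572⌋−⌊2571/572⌋ = 4−4 = 0
n=13: ⌊2977/572⌋−⌊2774/572⌋ = 5−4 = 1  ← one
positions of the first 5 ones: 2 4 7 10 13

2 4 7 10 13


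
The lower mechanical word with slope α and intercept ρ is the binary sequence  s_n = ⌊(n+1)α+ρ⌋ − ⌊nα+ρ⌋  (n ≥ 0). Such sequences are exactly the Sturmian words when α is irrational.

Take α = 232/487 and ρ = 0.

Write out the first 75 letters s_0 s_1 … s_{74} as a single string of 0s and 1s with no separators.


001010101010101010101001010101010101010101001010101010101010101001010101010

n=0: ⌊(1·232)/487⌋ − ⌊(0·232)/487⌋ = ⌊232/487⌋ − ⌊0/487⌋ = 0 − 0 = 0
n=1: ⌊(2·232)/487⌋ − ⌊(1·232)/487⌋ = ⌊464/487⌋ − ⌊232/487⌋ = 0 − 0 = 0
n=2: ⌊(3·232)/487⌋ − ⌊(2·232)/487⌋ = ⌊696/487⌋ − ⌊464/487⌋ = 1 − 0 = 1
n=3: ⌊(4·232)/487⌋ − ⌊(3·232)/487⌋ = ⌊928/487⌋ − ⌊696/487⌋ = 1 − 1 = 0
n=4: ⌊(5·232)/487⌋ − ⌊(4·232)/487⌋ = ⌊1160/487⌋ − ⌊928/487⌋ = 2 − 1 = 1
n=5: ⌊(6·232)/487⌋ − ⌊(5·232)/487⌋ = ⌊1392/487⌋ − ⌊1160/487⌋ = 2 − 2 = 0
n=6: ⌊(7·232)/487⌋ − ⌊(6·232)/487⌋ = ⌊1624/487⌋ − ⌊1392/487⌋ = 3 − 2 = 1
n=7: ⌊(8·232)/487⌋ − ⌊(7·232)/487⌋ = ⌊1856/487⌋ − ⌊1624/487⌋ = 3 − 3 = 0
n=8: ⌊(9·232)/487⌋ − ⌊(8·232)/487⌋ = ⌊2088/487⌋ − ⌊1856/487⌋ = 4 − 3 = 1
n=9: ⌊(10·232)/487⌋ − ⌊(9·232)/487⌋ = ⌊2320/487⌋ − ⌊2088/487⌋ = 4 − 4 = 0
n=10: ⌊(11·232)/487⌋ − ⌊(10·232)/487⌋ = ⌊2552/487⌋ − ⌊2320/487⌋ = 5 − 4 = 1
n=11: ⌊(12·232)/487⌋ − ⌊(11·232)/487⌋ = ⌊2784/487⌋ − ⌊2552/487⌋ = 5 − 5 = 0
n=12: ⌊(13·232)/487⌋ − ⌊(12·232)/487⌋ = ⌊3016/487⌋ − ⌊2784/487⌋ = 6 − 5 = 1
n=13: ⌊(14·232)/487⌋ − ⌊(13·232)/487⌋ = ⌊3248/487⌋ − ⌊3016/487⌋ = 6 − 6 = 0
n=14: ⌊(15·232)/487⌋ − ⌊(14·232)/487⌋ = ⌊3480/487⌋ − ⌊3248/487⌋ = 7 − 6 = 1
n=15: ⌊(16·232)/487⌋ − ⌊(15·232)/487⌋ = ⌊3712/487⌋ − ⌊3480/487⌋ = 7 − 7 = 0
n=16: ⌊(17·232)/487⌋ − ⌊(16·232)/487⌋ = ⌊3944/487⌋ − ⌊3712/487⌋ = 8 − 7 = 1
n=17: ⌊(18·232)/487⌋ − ⌊(17·232)/487⌋ = ⌊4176/487⌋ − ⌊3944/487⌋ = 8 − 8 = 0
n=18: ⌊(19·232)/487⌋ − ⌊(18·232)/487⌋ = ⌊4408/487⌋ − ⌊4176/487⌋ = 9 − 8 = 1
n=19: ⌊(20·232)/487⌋ − ⌊(19·232)/487⌋ = ⌊4640/487⌋ − ⌊4408/487⌋ = 9 − 9 = 0
n=20: ⌊(21·232)/487⌋ − ⌊(20·232)/487⌋ = ⌊4872/487⌋ − ⌊4640/487⌋ = 10 − 9 = 1
n=21: ⌊(22·232)/487⌋ − ⌊(21·232)/487⌋ = ⌊5104/487⌋ − ⌊4872/487⌋ = 10 − 10 = 0
n=22: ⌊(23·232)/487⌋ − ⌊(22·232)/487⌋ = ⌊5336/487⌋ − ⌊5104/487⌋ = 10 − 10 = 0
n=23: ⌊(24·232)/487⌋ − ⌊(23·232)/487⌋ = ⌊5568/487⌋ − ⌊5336/487⌋ = 11 − 10 = 1
n=24: ⌊(25·232)/487⌋ − ⌊(24·232)/487⌋ = ⌊5800/487⌋ − ⌊5568/487⌋ = 11 − 11 = 0
n=25: ⌊(26·232)/487⌋ − ⌊(25·232)/487⌋ = ⌊6032/487⌋ − ⌊5800/487⌋ = 12 − 11 = 1
n=26: ⌊(27·232)/487⌋ − ⌊(26·232)/487⌋ = ⌊6264/487⌋ − ⌊6032/487⌋ = 12 − 12 = 0
n=27: ⌊(28·232)/487⌋ − ⌊(27·232)/487⌋ = ⌊6496/487⌋ − ⌊6264/487⌋ = 13 − 12 = 1
n=28: ⌊(29·232)/487⌋ − ⌊(28·232)/487⌋ = ⌊6728/487⌋ − ⌊6496/487⌋ = 13 − 13 = 0
n=29: ⌊(30·232)/487⌋ − ⌊(29·232)/487⌋ = ⌊6960/487⌋ − ⌊6728/487⌋ = 14 − 13 = 1
n=30: ⌊(31·232)/487⌋ − ⌊(30·232)/487⌋ = ⌊7192/487⌋ − ⌊6960/487⌋ = 14 − 14 = 0
n=31: ⌊(32·232)/487⌋ − ⌊(31·232)/487⌋ = ⌊7424/487⌋ − ⌊7192/487⌋ = 15 − 14 = 1
n=32: ⌊(33·232)/487⌋ − ⌊(32·232)/487⌋ = ⌊7656/487⌋ − ⌊7424/487⌋ = 15 − 15 = 0
n=33: ⌊(34·232)/487⌋ − ⌊(33·232)/487⌋ = ⌊7888/487⌋ − ⌊7656/487⌋ = 16 − 15 = 1
n=34: ⌊(35·232)/487⌋ − ⌊(34·232)/487⌋ = ⌊8120/487⌋ − ⌊7888/487⌋ = 16 − 16 = 0
n=35: ⌊(36·232)/487⌋ − ⌊(35·232)/487⌋ = ⌊8352/487⌋ − ⌊8120/487⌋ = 17 − 16 = 1
n=36: ⌊(37·232)/487⌋ − ⌊(36·232)/487⌋ = ⌊8584/487⌋ − ⌊8352/487⌋ = 17 − 17 = 0
n=37: ⌊(38·232)/487⌋ − ⌊(37·232)/487⌋ = ⌊8816/487⌋ − ⌊8584/487⌋ = 18 − 17 = 1
n=38: ⌊(39·232)/487⌋ − ⌊(38·232)/487⌋ = ⌊9048/487⌋ − ⌊8816/487⌋ = 18 − 18 = 0
n=39: ⌊(40·232)/487⌋ − ⌊(39·232)/487⌋ = ⌊9280/487⌋ − ⌊9048/487⌋ = 19 − 18 = 1
n=40: ⌊(41·232)/487⌋ − ⌊(40·232)/487⌋ = ⌊9512/487⌋ − ⌊9280/487⌋ = 19 − 19 = 0
n=41: ⌊(42·232)/487⌋ − ⌊(41·232)/487⌋ = ⌊9744/487⌋ − ⌊9512/487⌋ = 20 − 19 = 1
n=42: ⌊(43·232)/487⌋ − ⌊(42·232)/487⌋ = ⌊9976/487⌋ − ⌊9744/487⌋ = 20 − 20 = 0
n=43: ⌊(44·232)/487⌋ − ⌊(43·232)/487⌋ = ⌊10208/487⌋ − ⌊9976/487⌋ = 20 − 20 = 0
n=44: ⌊(45·232)/487⌋ − ⌊(44·232)/487⌋ = ⌊10440/487⌋ − ⌊10208/487⌋ = 21 − 20 = 1
n=45: ⌊(46·232)/487⌋ − ⌊(45·232)/487⌋ = ⌊10672/487⌋ − ⌊10440/487⌋ = 21 − 21 = 0
n=46: ⌊(47·232)/487⌋ − ⌊(46·232)/487⌋ = ⌊10904/487⌋ − ⌊10672/487⌋ = 22 − 21 = 1
n=47: ⌊(48·232)/487⌋ − ⌊(47·232)/487⌋ = ⌊11136/487⌋ − ⌊10904/487⌋ = 22 − 22 = 0
n=48: ⌊(49·232)/487⌋ − ⌊(48·232)/487⌋ = ⌊11368/487⌋ − ⌊11136/487⌋ = 23 − 22 = 1
n=49: ⌊(50·232)/487⌋ − ⌊(49·232)/487⌋ = ⌊11600/487⌋ − ⌊11368/487⌋ = 23 − 23 = 0
n=50: ⌊(51·232)/487⌋ − ⌊(50·232)/487⌋ = ⌊11832/487⌋ − ⌊11600/487⌋ = 24 − 23 = 1
n=51: ⌊(52·232)/487⌋ − ⌊(51·232)/487⌋ = ⌊12064/487⌋ − ⌊11832/487⌋ = 24 − 24 = 0
n=52: ⌊(53·232)/487⌋ − ⌊(52·232)/487⌋ = ⌊12296/487⌋ − ⌊12064/487⌋ = 25 − 24 = 1
n=53: ⌊(54·232)/487⌋ − ⌊(53·232)/487⌋ = ⌊12528/487⌋ − ⌊12296/487⌋ = 25 − 25 = 0
n=54: ⌊(55·232)/487⌋ − ⌊(54·232)/487⌋ = ⌊12760/487⌋ − ⌊12528/487⌋ = 26 − 25 = 1
n=55: ⌊(56·232)/487⌋ − ⌊(55·232)/487⌋ = ⌊12992/487⌋ − ⌊12760/487⌋ = 26 − 26 = 0
n=56: ⌊(57·232)/487⌋ − ⌊(56·232)/487⌋ = ⌊13224/487⌋ − ⌊12992/487⌋ = 27 − 26 = 1
n=57: ⌊(58·232)/487⌋ − ⌊(57·232)/487⌋ = ⌊13456/487⌋ − ⌊13224/487⌋ = 27 − 27 = 0
n=58: ⌊(59·232)/487⌋ − ⌊(58·232)/487⌋ = ⌊13688/487⌋ − ⌊13456/487⌋ = 28 − 27 = 1
n=59: ⌊(60·232)/487⌋ − ⌊(59·232)/487⌋ = ⌊13920/487⌋ − ⌊13688/487⌋ = 28 − 28 = 0
n=60: ⌊(61·232)/487⌋ − ⌊(60·232)/487⌋ = ⌊14152/487⌋ − ⌊13920/487⌋ = 29 − 28 = 1
n=61: ⌊(62·232)/487⌋ − ⌊(61·232)/487⌋ = ⌊14384/487⌋ − ⌊14152/487⌋ = 29 − 29 = 0
n=62: ⌊(63·232)/487⌋ − ⌊(62·232)/487⌋ = ⌊14616/487⌋ − ⌊14384/487⌋ = 30 − 29 = 1
n=63: ⌊(64·232)/487⌋ − ⌊(63·232)/487⌋ = ⌊14848/487⌋ − ⌊14616/487⌋ = 30 − 30 = 0
n=64: ⌊(65·232)/487⌋ − ⌊(64·232)/487⌋ = ⌊15080/487⌋ − ⌊14848/487⌋ = 30 − 30 = 0
n=65: ⌊(66·232)/487⌋ − ⌊(65·232)/487⌋ = ⌊15312/487⌋ − ⌊15080/487⌋ = 31 − 30 = 1
n=66: ⌊(67·232)/487⌋ − ⌊(66·232)/487⌋ = ⌊15544/487⌋ − ⌊15312/487⌋ = 31 − 31 = 0
n=67: ⌊(68·232)/487⌋ − ⌊(67·232)/487⌋ = ⌊15776/487⌋ − ⌊15544/487⌋ = 32 − 31 = 1
n=68: ⌊(69·232)/487⌋ − ⌊(68·232)/487⌋ = ⌊16008/487⌋ − ⌊15776/487⌋ = 32 − 32 = 0
n=69: ⌊(70·232)/487⌋ − ⌊(69·232)/487⌋ = ⌊16240/487⌋ − ⌊16008/487⌋ = 33 − 32 = 1
n=70: ⌊(71·232)/487⌋ − ⌊(70·232)/487⌋ = ⌊16472/487⌋ − ⌊16240/487⌋ = 33 − 33 = 0
n=71: ⌊(72·232)/487⌋ − ⌊(71·232)/487⌋ = ⌊16704/487⌋ − ⌊16472/487⌋ = 34 − 33 = 1
n=72: ⌊(73·232)/487⌋ − ⌊(72·232)/487⌋ = ⌊16936/487⌋ − ⌊16704/487⌋ = 34 − 34 = 0
n=73: ⌊(74·232)/487⌋ − ⌊(73·232)/487⌋ = ⌊17168/487⌋ − ⌊16936/487⌋ = 35 − 34 = 1
n=74: ⌊(75·232)/487⌋ − ⌊(74·232)/487⌋ = ⌊17400/487⌋ − ⌊17168/487⌋ = 35 − 35 = 0


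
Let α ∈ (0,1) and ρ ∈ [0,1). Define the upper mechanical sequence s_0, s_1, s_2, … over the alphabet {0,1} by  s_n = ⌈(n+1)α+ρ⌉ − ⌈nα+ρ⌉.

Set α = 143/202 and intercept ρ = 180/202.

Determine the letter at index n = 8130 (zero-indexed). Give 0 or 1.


0

(n+1)α + ρ = (8131·143 + 180) / 202 = 1162913/202
nα + ρ     = (8130·143 + 180) / 202 = 1162770/202
⌈1162913/202⌉ = 5757,  ⌈1162770/202⌉ = 5757
s_{8130} = 5757 − 5757 = 0


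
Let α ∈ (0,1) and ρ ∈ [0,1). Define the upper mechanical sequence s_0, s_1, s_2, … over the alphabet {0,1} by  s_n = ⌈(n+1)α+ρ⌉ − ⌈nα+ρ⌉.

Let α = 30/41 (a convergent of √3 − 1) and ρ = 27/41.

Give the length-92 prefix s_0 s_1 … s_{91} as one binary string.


11011101101110111011101101110111011011101110111011011101110111011011101110110111011101110110

n=0: ⌈(1·30+27)/41⌉ − ⌈(0·30+27)/41⌉ = ⌈57/41⌉ − ⌈27/41⌉ = 2 − 1 = 1
n=1: ⌈(2·30+27)/41⌉ − ⌈(1·30+27)/41⌉ = ⌈87/41⌉ − ⌈57/41⌉ = 3 − 2 = 1
n=2: ⌈(3·30+27)/41⌉ − ⌈(2·30+27)/41⌉ = ⌈117/41⌉ − ⌈87/41⌉ = 3 − 3 = 0
n=3: ⌈(4·30+27)/41⌉ − ⌈(3·30+27)/41⌉ = ⌈147/41⌉ − ⌈117/41⌉ = 4 − 3 = 1
n=4: ⌈(5·30+27)/41⌉ − ⌈(4·30+27)/41⌉ = ⌈177/41⌉ − ⌈147/41⌉ = 5 − 4 = 1
n=5: ⌈(6·30+27)/41⌉ − ⌈(5·30+27)/41⌉ = ⌈207/41⌉ − ⌈177/41⌉ = 6 − 5 = 1
n=6: ⌈(7·30+27)/41⌉ − ⌈(6·30+27)/41⌉ = ⌈237/41⌉ − ⌈207/41⌉ = 6 − 6 = 0
n=7: ⌈(8·30+27)/41⌉ − ⌈(7·30+27)/41⌉ = ⌈267/41⌉ − ⌈237/41⌉ = 7 − 6 = 1
n=8: ⌈(9·30+27)/41⌉ − ⌈(8·30+27)/41⌉ = ⌈297/41⌉ − ⌈267/41⌉ = 8 − 7 = 1
n=9: ⌈(10·30+27)/41⌉ − ⌈(9·30+27)/41⌉ = ⌈327/41⌉ − ⌈297/41⌉ = 8 − 8 = 0
n=10: ⌈(11·30+27)/41⌉ − ⌈(10·30+27)/41⌉ = ⌈357/41⌉ − ⌈327/41⌉ = 9 − 8 = 1
n=11: ⌈(12·30+27)/41⌉ − ⌈(11·30+27)/41⌉ = ⌈387/41⌉ − ⌈357/41⌉ = 10 − 9 = 1
n=12: ⌈(13·30+27)/41⌉ − ⌈(12·30+27)/41⌉ = ⌈417/41⌉ − ⌈387/41⌉ = 11 − 10 = 1
n=13: ⌈(14·30+27)/41⌉ − ⌈(13·30+27)/41⌉ = ⌈447/41⌉ − ⌈417/41⌉ = 11 − 11 = 0
n=14: ⌈(15·30+27)/41⌉ − ⌈(14·30+27)/41⌉ = ⌈477/41⌉ − ⌈447/41⌉ = 12 − 11 = 1
n=15: ⌈(16·30+27)/41⌉ − ⌈(15·30+27)/41⌉ = ⌈507/41⌉ − ⌈477/41⌉ = 13 − 12 = 1
n=16: ⌈(17·30+27)/41⌉ − ⌈(16·30+27)/41⌉ = ⌈537/41⌉ − ⌈507/41⌉ = 14 − 13 = 1
n=17: ⌈(18·30+27)/41⌉ − ⌈(17·30+27)/41⌉ = ⌈567/41⌉ − ⌈537/41⌉ = 14 − 14 = 0
n=18: ⌈(19·30+27)/41⌉ − ⌈(18·30+27)/41⌉ = ⌈597/41⌉ − ⌈567/41⌉ = 15 − 14 = 1
n=19: ⌈(20·30+27)/41⌉ − ⌈(19·30+27)/41⌉ = ⌈627/41⌉ − ⌈597/41⌉ = 16 − 15 = 1
n=20: ⌈(21·30+27)/41⌉ − ⌈(20·30+27)/41⌉ = ⌈657/41⌉ − ⌈627/41⌉ = 17 − 16 = 1
n=21: ⌈(22·30+27)/41⌉ − ⌈(21·30+27)/41⌉ = ⌈687/41⌉ − ⌈657/41⌉ = 17 − 17 = 0
n=22: ⌈(23·30+27)/41⌉ − ⌈(22·30+27)/41⌉ = ⌈717/41⌉ − ⌈687/41⌉ = 18 − 17 = 1
n=23: ⌈(24·30+27)/41⌉ − ⌈(23·30+27)/41⌉ = ⌈747/41⌉ − ⌈717/41⌉ = 19 − 18 = 1
n=24: ⌈(25·30+27)/41⌉ − ⌈(24·30+27)/41⌉ = ⌈777/41⌉ − ⌈747/41⌉ = 19 − 19 = 0
n=25: ⌈(26·30+27)/41⌉ − ⌈(25·30+27)/41⌉ = ⌈807/41⌉ − ⌈777/41⌉ = 20 − 19 = 1
n=26: ⌈(27·30+27)/41⌉ − ⌈(26·30+27)/41⌉ = ⌈837/41⌉ − ⌈807/41⌉ = 21 − 20 = 1
n=27: ⌈(28·30+27)/41⌉ − ⌈(27·30+27)/41⌉ = ⌈867/41⌉ − ⌈837/41⌉ = 22 − 21 = 1
n=28: ⌈(29·30+27)/41⌉ − ⌈(28·30+27)/41⌉ = ⌈897/41⌉ − ⌈867/41⌉ = 22 − 22 = 0
n=29: ⌈(30·30+27)/41⌉ − ⌈(29·30+27)/41⌉ = ⌈927/41⌉ − ⌈897/41⌉ = 23 − 22 = 1
n=30: ⌈(31·30+27)/41⌉ − ⌈(30·30+27)/41⌉ = ⌈957/41⌉ − ⌈927/41⌉ = 24 − 23 = 1
n=31: ⌈(32·30+27)/41⌉ − ⌈(31·30+27)/41⌉ = ⌈987/41⌉ − ⌈957/41⌉ = 25 − 24 = 1
n=32: ⌈(33·30+27)/41⌉ − ⌈(32·30+27)/41⌉ = ⌈1017/41⌉ − ⌈987/41⌉ = 25 − 25 = 0
n=33: ⌈(34·30+27)/41⌉ − ⌈(33·30+27)/41⌉ = ⌈1047/41⌉ − ⌈1017/41⌉ = 26 − 25 = 1
n=34: ⌈(35·30+27)/41⌉ − ⌈(34·30+27)/41⌉ = ⌈1077/41⌉ − ⌈1047/41⌉ = 27 − 26 = 1
n=35: ⌈(36·30+27)/41⌉ − ⌈(35·30+27)/41⌉ = ⌈1107/41⌉ − ⌈1077/41⌉ = 27 − 27 = 0
n=36: ⌈(37·30+27)/41⌉ − ⌈(36·30+27)/41⌉ = ⌈1137/41⌉ − ⌈1107/41⌉ = 28 − 27 = 1
n=37: ⌈(38·30+27)/41⌉ − ⌈(37·30+27)/41⌉ = ⌈1167/41⌉ − ⌈1137/41⌉ = 29 − 28 = 1
n=38: ⌈(39·30+27)/41⌉ − ⌈(38·30+27)/41⌉ = ⌈1197/41⌉ − ⌈1167/41⌉ = 30 − 29 = 1
n=39: ⌈(40·30+27)/41⌉ − ⌈(39·30+27)/41⌉ = ⌈1227/41⌉ − ⌈1197/41⌉ = 30 − 30 = 0
n=40: ⌈(41·30+27)/41⌉ − ⌈(40·30+27)/41⌉ = ⌈1257/41⌉ − ⌈1227/41⌉ = 31 − 30 = 1
n=41: ⌈(42·30+27)/41⌉ − ⌈(41·30+27)/41⌉ = ⌈1287/41⌉ − ⌈1257/41⌉ = 32 − 31 = 1
n=42: ⌈(43·30+27)/41⌉ − ⌈(42·30+27)/41⌉ = ⌈1317/41⌉ − ⌈1287/41⌉ = 33 − 32 = 1
n=43: ⌈(44·30+27)/41⌉ − ⌈(43·30+27)/41⌉ = ⌈1347/41⌉ − ⌈1317/41⌉ = 33 − 33 = 0
n=44: ⌈(45·30+27)/41⌉ − ⌈(44·30+27)/41⌉ = ⌈1377/41⌉ − ⌈1347/41⌉ = 34 − 33 = 1
n=45: ⌈(46·30+27)/41⌉ − ⌈(45·30+27)/41⌉ = ⌈1407/41⌉ − ⌈1377/41⌉ = 35 − 34 = 1
n=46: ⌈(47·30+27)/41⌉ − ⌈(46·30+27)/41⌉ = ⌈1437/41⌉ − ⌈1407/41⌉ = 36 − 35 = 1
n=47: ⌈(48·30+27)/41⌉ − ⌈(47·30+27)/41⌉ = ⌈1467/41⌉ − ⌈1437/41⌉ = 36 − 36 = 0
n=48: ⌈(49·30+27)/41⌉ − ⌈(48·30+27)/41⌉ = ⌈1497/41⌉ − ⌈1467/41⌉ = 37 − 36 = 1
n=49: ⌈(50·30+27)/41⌉ − ⌈(49·30+27)/41⌉ = ⌈1527/41⌉ − ⌈1497/41⌉ = 38 − 37 = 1
n=50: ⌈(51·30+27)/41⌉ − ⌈(50·30+27)/41⌉ = ⌈1557/41⌉ − ⌈1527/41⌉ = 38 − 38 = 0
n=51: ⌈(52·30+27)/41⌉ − ⌈(51·30+27)/41⌉ = ⌈1587/41⌉ − ⌈1557/41⌉ = 39 − 38 = 1
n=52: ⌈(53·30+27)/41⌉ − ⌈(52·30+27)/41⌉ = ⌈1617/41⌉ − ⌈1587/41⌉ = 40 − 39 = 1
n=53: ⌈(54·30+27)/41⌉ − ⌈(53·30+27)/41⌉ = ⌈1647/41⌉ − ⌈1617/41⌉ = 41 − 40 = 1
n=54: ⌈(55·30+27)/41⌉ − ⌈(54·30+27)/41⌉ = ⌈1677/41⌉ − ⌈1647/41⌉ = 41 − 41 = 0
n=55: ⌈(56·30+27)/41⌉ − ⌈(55·30+27)/41⌉ = ⌈1707/41⌉ − ⌈1677/41⌉ = 42 − 41 = 1
n=56: ⌈(57·30+27)/41⌉ − ⌈(56·30+27)/41⌉ = ⌈1737/41⌉ − ⌈1707/41⌉ = 43 − 42 = 1
n=57: ⌈(58·30+27)/41⌉ − ⌈(57·30+27)/41⌉ = ⌈1767/41⌉ − ⌈1737/41⌉ = 44 − 43 = 1
n=58: ⌈(59·30+27)/41⌉ − ⌈(58·30+27)/41⌉ = ⌈1797/41⌉ − ⌈1767/41⌉ = 44 − 44 = 0
n=59: ⌈(60·30+27)/41⌉ − ⌈(59·30+27)/41⌉ = ⌈1827/41⌉ − ⌈1797/41⌉ = 45 − 44 = 1
n=60: ⌈(61·30+27)/41⌉ − ⌈(60·30+27)/41⌉ = ⌈1857/41⌉ − ⌈1827/41⌉ = 46 − 45 = 1
n=61: ⌈(62·30+27)/41⌉ − ⌈(61·30+27)/41⌉ = ⌈1887/41⌉ − ⌈1857/41⌉ = 47 − 46 = 1
n=62: ⌈(63·30+27)/41⌉ − ⌈(62·30+27)/41⌉ = ⌈1917/41⌉ − ⌈1887/41⌉ = 47 − 47 = 0
n=63: ⌈(64·30+27)/41⌉ − ⌈(63·30+27)/41⌉ = ⌈1947/41⌉ − ⌈1917/41⌉ = 48 − 47 = 1
n=64: ⌈(65·30+27)/41⌉ − ⌈(64·30+27)/41⌉ = ⌈1977/41⌉ − ⌈1947/41⌉ = 49 − 48 = 1
n=65: ⌈(66·30+27)/41⌉ − ⌈(65·30+27)/41⌉ = ⌈2007/41⌉ − ⌈1977/41⌉ = 49 − 49 = 0
n=66: ⌈(67·30+27)/41⌉ − ⌈(66·30+27)/41⌉ = ⌈2037/41⌉ − ⌈2007/41⌉ = 50 − 49 = 1
n=67: ⌈(68·30+27)/41⌉ − ⌈(67·30+27)/41⌉ = ⌈2067/41⌉ − ⌈2037/41⌉ = 51 − 50 = 1
n=68: ⌈(69·30+27)/41⌉ − ⌈(68·30+27)/41⌉ = ⌈2097/41⌉ − ⌈2067/41⌉ = 52 − 51 = 1
n=69: ⌈(70·30+27)/41⌉ − ⌈(69·30+27)/41⌉ = ⌈2127/41⌉ − ⌈2097/41⌉ = 52 − 52 = 0
n=70: ⌈(71·30+27)/41⌉ − ⌈(70·30+27)/41⌉ = ⌈2157/41⌉ − ⌈2127/41⌉ = 53 − 52 = 1
n=71: ⌈(72·30+27)/41⌉ − ⌈(71·30+27)/41⌉ = ⌈2187/41⌉ − ⌈2157/41⌉ = 54 − 53 = 1
n=72: ⌈(73·30+27)/41⌉ − ⌈(72·30+27)/41⌉ = ⌈2217/41⌉ − ⌈2187/41⌉ = 55 − 54 = 1
n=73: ⌈(74·30+27)/41⌉ − ⌈(73·30+27)/41⌉ = ⌈2247/41⌉ − ⌈2217/41⌉ = 55 − 55 = 0
n=74: ⌈(75·30+27)/41⌉ − ⌈(74·30+27)/41⌉ = ⌈2277/41⌉ − ⌈2247/41⌉ = 56 − 55 = 1
n=75: ⌈(76·30+27)/41⌉ − ⌈(75·30+27)/41⌉ = ⌈2307/41⌉ − ⌈2277/41⌉ = 57 − 56 = 1
n=76: ⌈(77·30+27)/41⌉ − ⌈(76·30+27)/41⌉ = ⌈2337/41⌉ − ⌈2307/41⌉ = 57 − 57 = 0
n=77: ⌈(78·30+27)/41⌉ − ⌈(77·30+27)/41⌉ = ⌈2367/41⌉ − ⌈2337/41⌉ = 58 − 57 = 1
n=78: ⌈(79·30+27)/41⌉ − ⌈(78·30+27)/41⌉ = ⌈2397/41⌉ − ⌈2367/41⌉ = 59 − 58 = 1
n=79: ⌈(80·30+27)/41⌉ − ⌈(79·30+27)/41⌉ = ⌈2427/41⌉ − ⌈2397/41⌉ = 60 − 59 = 1
n=80: ⌈(81·30+27)/41⌉ − ⌈(80·30+27)/41⌉ = ⌈2457/41⌉ − ⌈2427/41⌉ = 60 − 60 = 0
n=81: ⌈(82·30+27)/41⌉ − ⌈(81·30+27)/41⌉ = ⌈2487/41⌉ − ⌈2457/41⌉ = 61 − 60 = 1
n=82: ⌈(83·30+27)/41⌉ − ⌈(82·30+27)/41⌉ = ⌈2517/41⌉ − ⌈2487/41⌉ = 62 − 61 = 1
n=83: ⌈(84·30+27)/41⌉ − ⌈(83·30+27)/41⌉ = ⌈2547/41⌉ − ⌈2517/41⌉ = 63 − 62 = 1
n=84: ⌈(85·30+27)/41⌉ − ⌈(84·30+27)/41⌉ = ⌈2577/41⌉ − ⌈2547/41⌉ = 63 − 63 = 0
n=85: ⌈(86·30+27)/41⌉ − ⌈(85·30+27)/41⌉ = ⌈2607/41⌉ − ⌈2577/41⌉ = 64 − 63 = 1
n=86: ⌈(87·30+27)/41⌉ − ⌈(86·30+27)/41⌉ = ⌈2637/41⌉ − ⌈2607/41⌉ = 65 − 64 = 1
n=87: ⌈(88·30+27)/41⌉ − ⌈(87·30+27)/41⌉ = ⌈2667/41⌉ − ⌈2637/41⌉ = 66 − 65 = 1
n=88: ⌈(89·30+27)/41⌉ − ⌈(88·30+27)/41⌉ = ⌈2697/41⌉ − ⌈2667/41⌉ = 66 − 66 = 0
n=89: ⌈(90·30+27)/41⌉ − ⌈(89·30+27)/41⌉ = ⌈2727/41⌉ − ⌈2697/41⌉ = 67 − 66 = 1
n=90: ⌈(91·30+27)/41⌉ − ⌈(90·30+27)/41⌉ = ⌈2757/41⌉ − ⌈2727/41⌉ = 68 − 67 = 1
n=91: ⌈(92·30+27)/41⌉ − ⌈(91·30+27)/41⌉ = ⌈2787/41⌉ − ⌈2757/41⌉ = 68 − 68 = 0


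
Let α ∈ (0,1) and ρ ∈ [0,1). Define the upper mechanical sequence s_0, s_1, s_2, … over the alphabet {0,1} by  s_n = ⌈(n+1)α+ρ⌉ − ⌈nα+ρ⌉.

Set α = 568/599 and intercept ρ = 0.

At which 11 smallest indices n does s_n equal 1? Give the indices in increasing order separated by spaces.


0 1 2 3 4 5 6 7 8 9 10

n=0: ⌈568/599⌉−⌈0/599⌉ = 1−0 = 1  ← one
n=1: ⌈1136/599⌉−⌈568/599⌉ = 2−1 = 1  ← one
n=2: ⌈1704/599⌉−⌈1136/599⌉ = 3−2 = 1  ← one
n=3: ⌈2272/599⌉−⌈1704/599⌉ = 4−3 = 1  ← one
n=4: ⌈2840/599⌉−⌈2272/599⌉ = 5−4 = 1  ← one
n=5: ⌈3408/599⌉−⌈2840/599⌉ = 6−5 = 1  ← one
n=6: ⌈3976/599⌉−⌈3408/599⌉ = 7−6 = 1  ← one
n=7: ⌈4544/599⌉−⌈3976/599⌉ = 8−7 = 1  ← one
n=8: ⌈5112/599⌉−⌈4544/599⌉ = 9−8 = 1  ← one
n=9: ⌈5680/599⌉−⌈5112/599⌉ = 10−9 = 1  ← one
n=10: ⌈6248/599⌉−⌈5680/599⌉ = 11−10 = 1  ← one
positions of the first 11 ones: 0 1 2 3 4 5 6 7 8 9 10


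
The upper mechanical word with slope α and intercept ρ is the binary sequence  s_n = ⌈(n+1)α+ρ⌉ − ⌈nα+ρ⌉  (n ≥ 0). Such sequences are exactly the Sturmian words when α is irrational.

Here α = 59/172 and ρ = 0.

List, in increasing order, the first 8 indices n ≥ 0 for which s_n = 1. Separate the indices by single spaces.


0 2 5 8 11 14 17 20

n=0: ⌈59/172⌉−⌈0/172⌉ = 1−0 = 1  ← one
n=1: ⌈118/172⌉−⌈59/172⌉ = 1−1 = 0
n=2: ⌈177/172⌉−⌈118/172⌉ = 2−1 = 1  ← one
n=3: ⌈236/172⌉−⌈177/172⌉ = 2−2 = 0
n=4: ⌈295/172⌉−⌈236/172⌉ = 2−2 = 0
n=5: ⌈354/172⌉−⌈295/172⌉ = 3−2 = 1  ← one
n=6: ⌈413/172⌉−⌈354/172⌉ = 3−3 = 0
n=7: ⌈472/172⌉−⌈413/172⌉ = 3−3 = 0
n=8: ⌈531/172⌉−⌈472/172⌉ = 4−3 = 1  ← one
n=9: ⌈590/172⌉−⌈531/172⌉ = 4−4 = 0
n=10: ⌈649/172⌉−⌈590/172⌉ = 4−4 = 0
n=11: ⌈708/172⌉−⌈649/172⌉ = 5−4 = 1  ← one
n=12: ⌈767/172⌉−⌈708/172⌉ = 5−5 = 0
n=13: ⌈826/172⌉−⌈767/172⌉ = 5−5 = 0
n=14: ⌈885/172⌉−⌈826/172⌉ = 6−5 = 1  ← one
n=15: ⌈944/172⌉−⌈885/172⌉ = 6−6 = 0
n=16: ⌈1003/172⌉−⌈944/172⌉ = 6−6 = 0
n=17: ⌈1062/172⌉−⌈1003/172⌉ = 7−6 = 1  ← one
n=18: ⌈1121/172⌉−⌈1062/172⌉ = 7−7 = 0
n=19: ⌈1180/172⌉−⌈1121/172⌉ = 7−7 = 0
n=20: ⌈1239/172⌉−⌈1180/172⌉ = 8−7 = 1  ← one
positions of the first 8 ones: 0 2 5 8 11 14 17 20


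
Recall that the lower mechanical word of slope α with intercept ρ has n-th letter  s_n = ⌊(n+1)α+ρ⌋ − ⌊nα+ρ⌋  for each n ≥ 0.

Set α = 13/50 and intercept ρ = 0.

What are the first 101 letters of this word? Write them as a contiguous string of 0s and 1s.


n=0: ⌊(1·13)/50⌋ − ⌊(0·13)/50⌋ = ⌊13/50⌋ − ⌊0/50⌋ = 0 − 0 = 0
n=1: ⌊(2·13)/50⌋ − ⌊(1·13)/50⌋ = ⌊26/50⌋ − ⌊13/50⌋ = 0 − 0 = 0
n=2: ⌊(3·13)/50⌋ − ⌊(2·13)/50⌋ = ⌊39/50⌋ − ⌊26/50⌋ = 0 − 0 = 0
n=3: ⌊(4·13)/50⌋ − ⌊(3·13)/50⌋ = ⌊52/50⌋ − ⌊39/50⌋ = 1 − 0 = 1
n=4: ⌊(5·13)/50⌋ − ⌊(4·13)/50⌋ = ⌊65/50⌋ − ⌊52/50⌋ = 1 − 1 = 0
n=5: ⌊(6·13)/50⌋ − ⌊(5·13)/50⌋ = ⌊78/50⌋ − ⌊65/50⌋ = 1 − 1 = 0
n=6: ⌊(7·13)/50⌋ − ⌊(6·13)/50⌋ = ⌊91/50⌋ − ⌊78/50⌋ = 1 − 1 = 0
n=7: ⌊(8·13)/50⌋ − ⌊(7·13)/50⌋ = ⌊104/50⌋ − ⌊91/50⌋ = 2 − 1 = 1
n=8: ⌊(9·13)/50⌋ − ⌊(8·13)/50⌋ = ⌊117/50⌋ − ⌊104/50⌋ = 2 − 2 = 0
n=9: ⌊(10·13)/50⌋ − ⌊(9·13)/50⌋ = ⌊130/50⌋ − ⌊117/50⌋ = 2 − 2 = 0
n=10: ⌊(11·13)/50⌋ − ⌊(10·13)/50⌋ = ⌊143/50⌋ − ⌊130/50⌋ = 2 − 2 = 0
n=11: ⌊(12·13)/50⌋ − ⌊(11·13)/50⌋ = ⌊156/50⌋ − ⌊143/50⌋ = 3 − 2 = 1
n=12: ⌊(13·13)/50⌋ − ⌊(12·13)/50⌋ = ⌊169/50⌋ − ⌊156/50⌋ = 3 − 3 = 0
n=13: ⌊(14·13)/50⌋ − ⌊(13·13)/50⌋ = ⌊182/50⌋ − ⌊169/50⌋ = 3 − 3 = 0
n=14: ⌊(15·13)/50⌋ − ⌊(14·13)/50⌋ = ⌊195/50⌋ − ⌊182/50⌋ = 3 − 3 = 0
n=15: ⌊(16·13)/50⌋ − ⌊(15·13)/50⌋ = ⌊208/50⌋ − ⌊195/50⌋ = 4 − 3 = 1
n=16: ⌊(17·13)/50⌋ − ⌊(16·13)/50⌋ = ⌊221/50⌋ − ⌊208/50⌋ = 4 − 4 = 0
n=17: ⌊(18·13)/50⌋ − ⌊(17·13)/50⌋ = ⌊234/50⌋ − ⌊221/50⌋ = 4 − 4 = 0
n=18: ⌊(19·13)/50⌋ − ⌊(18·13)/50⌋ = ⌊247/50⌋ − ⌊234/50⌋ = 4 − 4 = 0
n=19: ⌊(20·13)/50⌋ − ⌊(19·13)/50⌋ = ⌊260/50⌋ − ⌊247/50⌋ = 5 − 4 = 1
n=20: ⌊(21·13)/50⌋ − ⌊(20·13)/50⌋ = ⌊273/50⌋ − ⌊260/50⌋ = 5 − 5 = 0
n=21: ⌊(22·13)/50⌋ − ⌊(21·13)/50⌋ = ⌊286/50⌋ − ⌊273/50⌋ = 5 − 5 = 0
n=22: ⌊(23·13)/50⌋ − ⌊(22·13)/50⌋ = ⌊299/50⌋ − ⌊286/50⌋ = 5 − 5 = 0
n=23: ⌊(24·13)/50⌋ − ⌊(23·13)/50⌋ = ⌊312/50⌋ − ⌊299/50⌋ = 6 − 5 = 1
n=24: ⌊(25·13)/50⌋ − ⌊(24·13)/50⌋ = ⌊325/50⌋ − ⌊312/50⌋ = 6 − 6 = 0
n=25: ⌊(26·13)/50⌋ − ⌊(25·13)/50⌋ = ⌊338/50⌋ − ⌊325/50⌋ = 6 − 6 = 0
n=26: ⌊(27·13)/50⌋ − ⌊(26·13)/50⌋ = ⌊351/50⌋ − ⌊338/50⌋ = 7 − 6 = 1
n=27: ⌊(28·13)/50⌋ − ⌊(27·13)/50⌋ = ⌊364/50⌋ − ⌊351/50⌋ = 7 − 7 = 0
n=28: ⌊(29·13)/50⌋ − ⌊(28·13)/50⌋ = ⌊377/50⌋ − ⌊364/50⌋ = 7 − 7 = 0
n=29: ⌊(30·13)/50⌋ − ⌊(29·13)/50⌋ = ⌊390/50⌋ − ⌊377/50⌋ = 7 − 7 = 0
n=30: ⌊(31·13)/50⌋ − ⌊(30·13)/50⌋ = ⌊403/50⌋ − ⌊390/50⌋ = 8 − 7 = 1
n=31: ⌊(32·13)/50⌋ − ⌊(31·13)/50⌋ = ⌊416/50⌋ − ⌊403/50⌋ = 8 − 8 = 0
n=32: ⌊(33·13)/50⌋ − ⌊(32·13)/50⌋ = ⌊429/50⌋ − ⌊416/50⌋ = 8 − 8 = 0
n=33: ⌊(34·13)/50⌋ − ⌊(33·13)/50⌋ = ⌊442/50⌋ − ⌊429/50⌋ = 8 − 8 = 0
n=34: ⌊(35·13)/50⌋ − ⌊(34·13)/50⌋ = ⌊455/50⌋ − ⌊442/50⌋ = 9 − 8 = 1
n=35: ⌊(36·13)/50⌋ − ⌊(35·13)/50⌋ = ⌊468/50⌋ − ⌊455/50⌋ = 9 − 9 = 0
n=36: ⌊(37·13)/50⌋ − ⌊(36·13)/50⌋ = ⌊481/50⌋ − ⌊468/50⌋ = 9 − 9 = 0
n=37: ⌊(38·13)/50⌋ − ⌊(37·13)/50⌋ = ⌊494/50⌋ − ⌊481/50⌋ = 9 − 9 = 0
n=38: ⌊(39·13)/50⌋ − ⌊(38·13)/50⌋ = ⌊507/50⌋ − ⌊494/50⌋ = 10 − 9 = 1
n=39: ⌊(40·13)/50⌋ − ⌊(39·13)/50⌋ = ⌊520/50⌋ − ⌊507/50⌋ = 10 − 10 = 0
n=40: ⌊(41·13)/50⌋ − ⌊(40·13)/50⌋ = ⌊533/50⌋ − ⌊520/50⌋ = 10 − 10 = 0
n=41: ⌊(42·13)/50⌋ − ⌊(41·13)/50⌋ = ⌊546/50⌋ − ⌊533/50⌋ = 10 − 10 = 0
n=42: ⌊(43·13)/50⌋ − ⌊(42·13)/50⌋ = ⌊559/50⌋ − ⌊546/50⌋ = 11 − 10 = 1
n=43: ⌊(44·13)/50⌋ − ⌊(43·13)/50⌋ = ⌊572/50⌋ − ⌊559/50⌋ = 11 − 11 = 0
n=44: ⌊(45·13)/50⌋ − ⌊(44·13)/50⌋ = ⌊585/50⌋ − ⌊572/50⌋ = 11 − 11 = 0
n=45: ⌊(46·13)/50⌋ − ⌊(45·13)/50⌋ = ⌊598/50⌋ − ⌊585/50⌋ = 11 − 11 = 0
n=46: ⌊(47·13)/50⌋ − ⌊(46·13)/50⌋ = ⌊611/50⌋ − ⌊598/50⌋ = 12 − 11 = 1
n=47: ⌊(48·13)/50⌋ − ⌊(47·13)/50⌋ = ⌊624/50⌋ − ⌊611/50⌋ = 12 − 12 = 0
n=48: ⌊(49·13)/50⌋ − ⌊(48·13)/50⌋ = ⌊637/50⌋ − ⌊624/50⌋ = 12 − 12 = 0
n=49: ⌊(50·13)/50⌋ − ⌊(49·13)/50⌋ = ⌊650/50⌋ − ⌊637/50⌋ = 13 − 12 = 1
n=50: ⌊(51·13)/50⌋ − ⌊(50·13)/50⌋ = ⌊663/50⌋ − ⌊650/50⌋ = 13 − 13 = 0
n=51: ⌊(52·13)/50⌋ − ⌊(51·13)/50⌋ = ⌊676/50⌋ − ⌊663/50⌋ = 13 − 13 = 0
n=52: ⌊(53·13)/50⌋ − ⌊(52·13)/50⌋ = ⌊689/50⌋ − ⌊676/50⌋ = 13 − 13 = 0
n=53: ⌊(54·13)/50⌋ − ⌊(53·13)/50⌋ = ⌊702/50⌋ − ⌊689/50⌋ = 14 − 13 = 1
n=54: ⌊(55·13)/50⌋ − ⌊(54·13)/50⌋ = ⌊715/50⌋ − ⌊702/50⌋ = 14 − 14 = 0
n=55: ⌊(56·13)/50⌋ − ⌊(55·13)/50⌋ = ⌊728/50⌋ − ⌊715/50⌋ = 14 − 14 = 0
n=56: ⌊(57·13)/50⌋ − ⌊(56·13)/50⌋ = ⌊741/50⌋ − ⌊728/50⌋ = 14 − 14 = 0
n=57: ⌊(58·13)/50⌋ − ⌊(57·13)/50⌋ = ⌊754/50⌋ − ⌊741/50⌋ = 15 − 14 = 1
n=58: ⌊(59·13)/50⌋ − ⌊(58·13)/50⌋ = ⌊767/50⌋ − ⌊754/50⌋ = 15 − 15 = 0
n=59: ⌊(60·13)/50⌋ − ⌊(59·13)/50⌋ = ⌊780/50⌋ − ⌊767/50⌋ = 15 − 15 = 0
n=60: ⌊(61·13)/50⌋ − ⌊(60·13)/50⌋ = ⌊793/50⌋ − ⌊780/50⌋ = 15 − 15 = 0
n=61: ⌊(62·13)/50⌋ − ⌊(61·13)/50⌋ = ⌊806/50⌋ − ⌊793/50⌋ = 16 − 15 = 1
n=62: ⌊(63·13)/50⌋ − ⌊(62·13)/50⌋ = ⌊819/50⌋ − ⌊806/50⌋ = 16 − 16 = 0
n=63: ⌊(64·13)/50⌋ − ⌊(63·13)/50⌋ = ⌊832/50⌋ − ⌊819/50⌋ = 16 − 16 = 0
n=64: ⌊(65·13)/50⌋ − ⌊(64·13)/50⌋ = ⌊845/50⌋ − ⌊832/50⌋ = 16 − 16 = 0
n=65: ⌊(66·13)/50⌋ − ⌊(65·13)/50⌋ = ⌊858/50⌋ − ⌊845/50⌋ = 17 − 16 = 1
n=66: ⌊(67·13)/50⌋ − ⌊(66·13)/50⌋ = ⌊871/50⌋ − ⌊858/50⌋ = 17 − 17 = 0
n=67: ⌊(68·13)/50⌋ − ⌊(67·13)/50⌋ = ⌊884/50⌋ − ⌊871/50⌋ = 17 − 17 = 0
n=68: ⌊(69·13)/50⌋ − ⌊(68·13)/50⌋ = ⌊897/50⌋ − ⌊884/50⌋ = 17 − 17 = 0
n=69: ⌊(70·13)/50⌋ − ⌊(69·13)/50⌋ = ⌊910/50⌋ − ⌊897/50⌋ = 18 − 17 = 1
n=70: ⌊(71·13)/50⌋ − ⌊(70·13)/50⌋ = ⌊923/50⌋ − ⌊910/50⌋ = 18 − 18 = 0
n=71: ⌊(72·13)/50⌋ − ⌊(71·13)/50⌋ = ⌊936/50⌋ − ⌊923/50⌋ = 18 − 18 = 0
n=72: ⌊(73·13)/50⌋ − ⌊(72·13)/50⌋ = ⌊949/50⌋ − ⌊936/50⌋ = 18 − 18 = 0
n=73: ⌊(74·13)/50⌋ − ⌊(73·13)/50⌋ = ⌊962/50⌋ − ⌊949/50⌋ = 19 − 18 = 1
n=74: ⌊(75·13)/50⌋ − ⌊(74·13)/50⌋ = ⌊975/50⌋ − ⌊962/50⌋ = 19 − 19 = 0
n=75: ⌊(76·13)/50⌋ − ⌊(75·13)/50⌋ = ⌊988/50⌋ − ⌊975/50⌋ = 19 − 19 = 0
n=76: ⌊(77·13)/50⌋ − ⌊(76·13)/50⌋ = ⌊1001/50⌋ − ⌊988/50⌋ = 20 − 19 = 1
n=77: ⌊(78·13)/50⌋ − ⌊(77·13)/50⌋ = ⌊1014/50⌋ − ⌊1001/50⌋ = 20 − 20 = 0
n=78: ⌊(79·13)/50⌋ − ⌊(78·13)/50⌋ = ⌊1027/50⌋ − ⌊1014/50⌋ = 20 − 20 = 0
n=79: ⌊(80·13)/50⌋ − ⌊(79·13)/50⌋ = ⌊1040/50⌋ − ⌊1027/50⌋ = 20 − 20 = 0
n=80: ⌊(81·13)/50⌋ − ⌊(80·13)/50⌋ = ⌊1053/50⌋ − ⌊1040/50⌋ = 21 − 20 = 1
n=81: ⌊(82·13)/50⌋ − ⌊(81·13)/50⌋ = ⌊1066/50⌋ − ⌊1053/50⌋ = 21 − 21 = 0
n=82: ⌊(83·13)/50⌋ − ⌊(82·13)/50⌋ = ⌊1079/50⌋ − ⌊1066/50⌋ = 21 − 21 = 0
n=83: ⌊(84·13)/50⌋ − ⌊(83·13)/50⌋ = ⌊1092/50⌋ − ⌊1079/50⌋ = 21 − 21 = 0
n=84: ⌊(85·13)/50⌋ − ⌊(84·13)/50⌋ = ⌊1105/50⌋ − ⌊1092/50⌋ = 22 − 21 = 1
n=85: ⌊(86·13)/50⌋ − ⌊(85·13)/50⌋ = ⌊1118/50⌋ − ⌊1105/50⌋ = 22 − 22 = 0
n=86: ⌊(87·13)/50⌋ − ⌊(86·13)/50⌋ = ⌊1131/50⌋ − ⌊1118/50⌋ = 22 − 22 = 0
n=87: ⌊(88·13)/50⌋ − ⌊(87·13)/50⌋ = ⌊1144/50⌋ − ⌊1131/50⌋ = 22 − 22 = 0
n=88: ⌊(89·13)/50⌋ − ⌊(88·13)/50⌋ = ⌊1157/50⌋ − ⌊1144/50⌋ = 23 − 22 = 1
n=89: ⌊(90·13)/50⌋ − ⌊(89·13)/50⌋ = ⌊1170/50⌋ − ⌊1157/50⌋ = 23 − 23 = 0
n=90: ⌊(91·13)/50⌋ − ⌊(90·13)/50⌋ = ⌊1183/50⌋ − ⌊1170/50⌋ = 23 − 23 = 0
n=91: ⌊(92·13)/50⌋ − ⌊(91·13)/50⌋ = ⌊1196/50⌋ − ⌊1183/50⌋ = 23 − 23 = 0
n=92: ⌊(93·13)/50⌋ − ⌊(92·13)/50⌋ = ⌊1209/50⌋ − ⌊1196/50⌋ = 24 − 23 = 1
n=93: ⌊(94·13)/50⌋ − ⌊(93·13)/50⌋ = ⌊1222/50⌋ − ⌊1209/50⌋ = 24 − 24 = 0
n=94: ⌊(95·13)/50⌋ − ⌊(94·13)/50⌋ = ⌊1235/50⌋ − ⌊1222/50⌋ = 24 − 24 = 0
n=95: ⌊(96·13)/50⌋ − ⌊(95·13)/50⌋ = ⌊1248/50⌋ − ⌊1235/50⌋ = 24 − 24 = 0
n=96: ⌊(97·13)/50⌋ − ⌊(96·13)/50⌋ = ⌊1261/50⌋ − ⌊1248/50⌋ = 25 − 24 = 1
n=97: ⌊(98·13)/50⌋ − ⌊(97·13)/50⌋ = ⌊1274/50⌋ − ⌊1261/50⌋ = 25 − 25 = 0
n=98: ⌊(99·13)/50⌋ − ⌊(98·13)/50⌋ = ⌊1287/50⌋ − ⌊1274/50⌋ = 25 − 25 = 0
n=99: ⌊(100·13)/50⌋ − ⌊(99·13)/50⌋ = ⌊1300/50⌋ − ⌊1287/50⌋ = 26 − 25 = 1
n=100: ⌊(101·13)/50⌋ − ⌊(100·13)/50⌋ = ⌊1313/50⌋ − ⌊1300/50⌋ = 26 − 26 = 0

00010001000100010001000100100010001000100010001001000100010001000100010001001000100010001000100010010


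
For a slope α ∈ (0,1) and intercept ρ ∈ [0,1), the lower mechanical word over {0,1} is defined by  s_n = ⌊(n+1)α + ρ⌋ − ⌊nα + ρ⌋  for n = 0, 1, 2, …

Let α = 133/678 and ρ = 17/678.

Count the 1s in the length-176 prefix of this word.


#1s = Σ_{n=0}^{175} s_n = Σ_{n=0}^{175} (⌊(n+1)α+ρ⌋ − ⌊nα+ρ⌋)
the sum telescopes: every ⌊nα+ρ⌋ with 0 < n < 176 appears once with + and once with −, leaving ⌊176α+ρ⌋ − ⌊0·α+ρ⌋
176α + ρ = (176·133 + 17) / 678 = 23425/678
ρ = 17/678
⌊23425/678⌋ = 34,  ⌊17/678⌋ = 0
#1s = 34 − 0 = 34

34


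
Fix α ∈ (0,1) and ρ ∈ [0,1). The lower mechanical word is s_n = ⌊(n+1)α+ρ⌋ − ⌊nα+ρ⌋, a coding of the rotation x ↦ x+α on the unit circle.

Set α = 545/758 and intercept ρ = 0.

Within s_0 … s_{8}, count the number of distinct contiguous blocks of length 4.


t_n = ⌊(n·545)/758⌋ for n = 0 … 9:
  n=0…9: ⌊0/758⌋=0 ⌊545/758⌋=0 ⌊1090/758⌋=1 ⌊1635/758⌋=2 ⌊2180/758⌋=2 ⌊2725/758⌋=3 ⌊3270/758⌋=4 ⌊3815/758⌋=5 ⌊4360/758⌋=5 ⌊4905/758⌋=6
s_n = t_(n+1) − t_n for n = 0 … 8 gives
prefix = 011011101
slide a length-4 window over [0..3] … [5..8] (6 windows); first occurrence of each distinct factor:
  [  0..  3] 0110
  [  1..  4] 1101
  [  2..  5] 1011
  [  3..  6] 0111
  [  4..  7] 1110
  (the other 1 window repeats one of these)
distinct factors: {0110, 0111, 1011, 1101, 1110}
count = 5  (Sturmian bound for length 4 is 5)

5


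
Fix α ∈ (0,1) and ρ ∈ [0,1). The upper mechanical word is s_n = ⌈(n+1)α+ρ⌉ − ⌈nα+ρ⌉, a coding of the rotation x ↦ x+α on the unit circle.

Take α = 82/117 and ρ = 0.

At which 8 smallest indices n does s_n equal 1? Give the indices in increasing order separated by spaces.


n=0: ⌈82/117⌉−⌈0/117⌉ = 1−0 = 1  ← one
n=1: ⌈164/117⌉−⌈82/117⌉ = 2−1 = 1  ← one
n=2: ⌈246/117⌉−⌈164/117⌉ = 3−2 = 1  ← one
n=3: ⌈328/117⌉−⌈246/117⌉ = 3−3 = 0
n=4: ⌈410/117⌉−⌈328/117⌉ = 4−3 = 1  ← one
n=5: ⌈492/117⌉−⌈410/117⌉ = 5−4 = 1  ← one
n=6: ⌈574/117⌉−⌈492/117⌉ = 5−5 = 0
n=7: ⌈656/117⌉−⌈574/117⌉ = 6−5 = 1  ← one
n=8: ⌈738/117⌉−⌈656/117⌉ = 7−6 = 1  ← one
n=9: ⌈820/117⌉−⌈738/117⌉ = 8−7 = 1  ← one
positions of the first 8 ones: 0 1 2 4 5 7 8 9

0 1 2 4 5 7 8 9


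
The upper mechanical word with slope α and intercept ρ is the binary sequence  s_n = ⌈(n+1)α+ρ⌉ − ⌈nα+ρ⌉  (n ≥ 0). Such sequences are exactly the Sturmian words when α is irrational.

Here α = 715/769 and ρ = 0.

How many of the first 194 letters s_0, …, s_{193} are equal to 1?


181

#1s = Σ_{n=0}^{193} s_n = Σ_{n=0}^{193} (⌈(n+1)α+ρ⌉ − ⌈nα+ρ⌉)
the sum telescopes: every ⌈nα+ρ⌉ with 0 < n < 194 appears once with + and once with −, leaving ⌈194α+ρ⌉ − ⌈0·α+ρ⌉
194α + ρ = (194·715) / 769 = 138710/769
ρ = 0/769
⌈138710/769⌉ = 181,  ⌈0/769⌉ = 0
#1s = 181 − 0 = 181


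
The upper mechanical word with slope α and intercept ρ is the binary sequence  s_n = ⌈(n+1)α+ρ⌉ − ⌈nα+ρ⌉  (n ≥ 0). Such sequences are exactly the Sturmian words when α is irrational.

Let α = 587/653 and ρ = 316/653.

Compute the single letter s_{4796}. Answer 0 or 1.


(n+1)α + ρ = (4797·587 + 316) / 653 = 2816155/653
nα + ρ     = (4796·587 + 316) / 653 = 2815568/653
⌈2816155/653⌉ = 4313,  ⌈2815568/653⌉ = 4312
s_{4796} = 4313 − 4312 = 1

1


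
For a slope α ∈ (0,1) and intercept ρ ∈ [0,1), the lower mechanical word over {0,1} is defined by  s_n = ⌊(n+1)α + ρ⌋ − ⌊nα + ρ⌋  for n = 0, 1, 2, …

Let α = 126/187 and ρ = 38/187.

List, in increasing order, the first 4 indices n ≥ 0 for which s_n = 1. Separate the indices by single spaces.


n=0: ⌊164/187⌋−⌊38/187⌋ = 0−0 = 0
n=1: ⌊290/187⌋−⌊164/187⌋ = 1−0 = 1  ← one
n=2: ⌊416/187⌋−⌊290/187⌋ = 2−1 = 1  ← one
n=3: ⌊542/187⌋−⌊416/187⌋ = 2−2 = 0
n=4: ⌊668/187⌋−⌊542/187⌋ = 3−2 = 1  ← one
n=5: ⌊794/187⌋−⌊668/187⌋ = 4−3 = 1  ← one
positions of the first 4 ones: 1 2 4 5

1 2 4 5


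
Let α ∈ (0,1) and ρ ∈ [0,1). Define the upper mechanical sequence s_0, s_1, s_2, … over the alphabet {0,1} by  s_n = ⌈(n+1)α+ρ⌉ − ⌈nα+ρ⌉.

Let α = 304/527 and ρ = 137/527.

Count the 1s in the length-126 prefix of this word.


72

#1s = Σ_{n=0}^{125} s_n = Σ_{n=0}^{125} (⌈(n+1)α+ρ⌉ − ⌈nα+ρ⌉)
the sum telescopes: every ⌈nα+ρ⌉ with 0 < n < 126 appears once with + and once with −, leaving ⌈126α+ρ⌉ − ⌈0·α+ρ⌉
126α + ρ = (126·304 + 137) / 527 = 38441/527
ρ = 137/527
⌈38441/527⌉ = 73,  ⌈137/527⌉ = 1
#1s = 73 − 1 = 72


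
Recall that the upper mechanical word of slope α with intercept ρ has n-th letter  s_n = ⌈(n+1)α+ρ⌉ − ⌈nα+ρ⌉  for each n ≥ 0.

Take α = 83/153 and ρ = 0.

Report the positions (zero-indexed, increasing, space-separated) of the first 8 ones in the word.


n=0: ⌈83/153⌉−⌈0/153⌉ = 1−0 = 1  ← one
n=1: ⌈166/153⌉−⌈83/153⌉ = 2−1 = 1  ← one
n=2: ⌈249/153⌉−⌈166/153⌉ = 2−2 = 0
n=3: ⌈332/153⌉−⌈249/153⌉ = 3−2 = 1  ← one
n=4: ⌈415/153⌉−⌈332/153⌉ = 3−3 = 0
n=5: ⌈498/153⌉−⌈415/153⌉ = 4−3 = 1  ← one
n=6: ⌈581/153⌉−⌈498/153⌉ = 4−4 = 0
n=7: ⌈664/153⌉−⌈581/153⌉ = 5−4 = 1  ← one
n=8: ⌈747/153⌉−⌈664/153⌉ = 5−5 = 0
n=9: ⌈830/153⌉−⌈747/153⌉ = 6−5 = 1  ← one
n=10: ⌈913/153⌉−⌈830/153⌉ = 6−6 = 0
n=11: ⌈996/153⌉−⌈913/153⌉ = 7−6 = 1  ← one
n=12: ⌈1079/153⌉−⌈996/153⌉ = 8−7 = 1  ← one
positions of the first 8 ones: 0 1 3 5 7 9 11 12

0 1 3 5 7 9 11 12


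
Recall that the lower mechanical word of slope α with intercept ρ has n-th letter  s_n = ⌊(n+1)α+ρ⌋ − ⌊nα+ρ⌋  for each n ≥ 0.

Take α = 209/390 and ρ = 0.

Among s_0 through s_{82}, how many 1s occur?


44

#1s = Σ_{n=0}^{82} s_n = Σ_{n=0}^{82} (⌊(n+1)α+ρ⌋ − ⌊nα+ρ⌋)
the sum telescopes: every ⌊nα+ρ⌋ with 0 < n < 83 appears once with + and once with −, leaving ⌊83α+ρ⌋ − ⌊0·α+ρ⌋
83α + ρ = (83·209) / 390 = 17347/390
ρ = 0/390
⌊17347/390⌋ = 44,  ⌊0/390⌋ = 0
#1s = 44 − 0 = 44


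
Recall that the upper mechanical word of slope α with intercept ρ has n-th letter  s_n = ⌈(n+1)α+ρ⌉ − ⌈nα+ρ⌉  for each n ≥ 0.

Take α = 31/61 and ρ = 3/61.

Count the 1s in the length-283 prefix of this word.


143

#1s = Σ_{n=0}^{282} s_n = Σ_{n=0}^{282} (⌈(n+1)α+ρ⌉ − ⌈nα+ρ⌉)
the sum telescopes: every ⌈nα+ρ⌉ with 0 < n < 283 appears once with + and once with −, leaving ⌈283α+ρ⌉ − ⌈0·α+ρ⌉
283α + ρ = (283·31 + 3) / 61 = 8776/61
ρ = 3/61
⌈8776/61⌉ = 144,  ⌈3/61⌉ = 1
#1s = 144 − 1 = 143
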